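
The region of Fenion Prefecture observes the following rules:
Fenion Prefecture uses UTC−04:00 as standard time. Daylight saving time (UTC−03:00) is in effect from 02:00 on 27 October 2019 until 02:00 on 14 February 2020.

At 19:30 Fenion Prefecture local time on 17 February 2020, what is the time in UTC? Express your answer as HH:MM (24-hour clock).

17 February 2020 is outside the daylight-saving period (27 October 2019 – 14 February 2020), so Fenion Prefecture is on standard time, UTC−04:00.
19:30 local + 4h = 23:30 UTC.

23:30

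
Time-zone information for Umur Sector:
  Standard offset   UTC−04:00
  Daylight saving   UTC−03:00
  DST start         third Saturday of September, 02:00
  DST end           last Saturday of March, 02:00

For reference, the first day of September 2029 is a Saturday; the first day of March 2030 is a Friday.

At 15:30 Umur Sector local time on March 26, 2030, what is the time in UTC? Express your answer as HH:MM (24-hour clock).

1 September 2029 is a Saturday, so the first Saturday is September 1 and the third is September 15.
1 March 2030 is a Friday, so Saturdays fall on 2, 9, 16, 23, 30; the last is March 30.
March 26, 2030 falls between 15 September 2029 and 30 March 2030, so daylight saving is in effect and Umur Sector is at UTC−03:00.
15:30 local + 3h = 18:30 UTC.

18:30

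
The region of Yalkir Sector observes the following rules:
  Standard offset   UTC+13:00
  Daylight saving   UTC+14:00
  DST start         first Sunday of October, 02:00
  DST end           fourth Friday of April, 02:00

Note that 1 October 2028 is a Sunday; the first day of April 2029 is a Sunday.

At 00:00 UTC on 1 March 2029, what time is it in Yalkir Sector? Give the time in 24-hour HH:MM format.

1 October 2028 is a Sunday, so the first Sunday is October 1.
1 April 2029 is a Sunday, so the first Friday is April 6 and the fourth is April 27.
At the standard offset (UTC+13:00), 00:00 UTC + 13h = 13:00 Yalkir Sector standard time.
Daylight saving runs 1 October 2028 – 27 April 2029; the standard-time date in Yalkir Sector, 1 March 2029, is inside that window, so Yalkir Sector is at UTC+14:00.
00:00 UTC + 14h = 14:00 local.

14:00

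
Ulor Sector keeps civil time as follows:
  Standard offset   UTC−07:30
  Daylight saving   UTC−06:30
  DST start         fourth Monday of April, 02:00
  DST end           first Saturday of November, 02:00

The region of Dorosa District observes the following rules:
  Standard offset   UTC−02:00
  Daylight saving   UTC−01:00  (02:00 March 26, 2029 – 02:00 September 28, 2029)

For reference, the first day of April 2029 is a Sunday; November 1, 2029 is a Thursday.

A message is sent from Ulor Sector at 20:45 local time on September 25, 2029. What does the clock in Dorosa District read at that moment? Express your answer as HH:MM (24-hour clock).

1 April 2029 is a Sunday, so the first Monday is April 2 and the fourth is April 23.
1 November 2029 is a Thursday, so the first Saturday is November 3.
September 25, 2029 falls between 23 April and 3 November, so daylight saving is in effect and Ulor Sector is at UTC−06:30.
20:45 Ulor Sector + 6h30m = 03:15 UTC (rolling into the next day, 26 September 2029).
At the standard offset (UTC−02:00), 03:15 UTC − 2h = 01:15 Dorosa District standard time.
Daylight saving runs 26 March – 28 September; the standard-time date in Dorosa District, September 26, 2029, is inside that window, so Dorosa District is at UTC−01:00.
03:15 UTC − 1h = 02:15 Dorosa District.

02:15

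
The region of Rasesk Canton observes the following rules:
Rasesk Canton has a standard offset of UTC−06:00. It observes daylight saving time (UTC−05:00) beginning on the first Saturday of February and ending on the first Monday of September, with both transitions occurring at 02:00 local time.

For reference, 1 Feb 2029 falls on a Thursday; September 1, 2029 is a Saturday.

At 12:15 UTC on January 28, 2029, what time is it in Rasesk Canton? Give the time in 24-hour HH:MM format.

06:15

1 February 2029 is a Thursday, so the first Saturday is February 3.
1 September 2029 is a Saturday, so the first Monday is September 3.
At the standard offset (UTC−06:00), 12:15 UTC − 6h = 06:15 Rasesk Canton standard time.
Daylight saving runs 3 February – 3 September; the standard-time date in Rasesk Canton, January 28, 2029, is outside that window, so Rasesk Canton is on standard time at UTC−06:00.
12:15 UTC − 6h = 06:15 local.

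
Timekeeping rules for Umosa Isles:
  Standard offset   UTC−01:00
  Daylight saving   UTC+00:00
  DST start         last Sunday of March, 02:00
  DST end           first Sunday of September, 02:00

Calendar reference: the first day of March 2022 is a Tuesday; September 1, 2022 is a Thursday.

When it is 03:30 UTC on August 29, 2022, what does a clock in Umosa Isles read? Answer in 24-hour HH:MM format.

03:30

1 March 2022 is a Tuesday, so Sundays fall on 6, 13, 20, 27; the last is March 27.
1 September 2022 is a Thursday, so the first Sunday is September 4.
At the standard offset (UTC−01:00), 03:30 UTC − 1h = 02:30 Umosa Isles standard time.
The standard-time date in Umosa Isles, August 29, 2022, falls between 27 March and 4 September, so daylight saving is in effect and Umosa Isles is at UTC+00:00.
03:30 UTC + 0h = 03:30 local.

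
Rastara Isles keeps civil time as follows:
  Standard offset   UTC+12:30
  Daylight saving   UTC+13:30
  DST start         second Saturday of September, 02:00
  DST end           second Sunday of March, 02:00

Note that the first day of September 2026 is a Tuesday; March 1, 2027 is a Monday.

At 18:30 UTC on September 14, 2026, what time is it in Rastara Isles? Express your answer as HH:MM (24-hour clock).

08:00

1 September 2026 is a Tuesday, so the first Saturday is September 5 and the second is September 12.
1 March 2027 is a Monday, so the first Sunday is March 7 and the second is March 14.
At the standard offset (UTC+12:30), 18:30 UTC + 12h30m = 07:00 Rastara Isles standard time (rolling into the next day, 15 September 2026).
The standard-time date in Rastara Isles, September 15, 2026, falls between 12 September 2026 and 14 March 2027, so daylight saving is in effect and Rastara Isles is at UTC+13:30.
18:30 UTC + 13h30m = 08:00 local (rolling into the next day, 15 September 2026).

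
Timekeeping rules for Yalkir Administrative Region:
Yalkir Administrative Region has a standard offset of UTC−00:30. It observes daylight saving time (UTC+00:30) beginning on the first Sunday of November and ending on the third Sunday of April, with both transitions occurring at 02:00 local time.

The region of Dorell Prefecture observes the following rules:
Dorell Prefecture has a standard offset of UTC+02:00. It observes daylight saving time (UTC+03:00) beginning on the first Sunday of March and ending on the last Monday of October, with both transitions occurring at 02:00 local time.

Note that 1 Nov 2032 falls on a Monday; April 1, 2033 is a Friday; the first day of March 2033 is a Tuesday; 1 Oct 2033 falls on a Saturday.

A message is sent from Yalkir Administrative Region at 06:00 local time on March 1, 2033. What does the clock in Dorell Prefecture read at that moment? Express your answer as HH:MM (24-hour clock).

07:30

1 November 2032 is a Monday, so the first Sunday is November 7.
1 April 2033 is a Friday, so the first Sunday is April 3 and the third is April 17.
March 1, 2033 falls between 7 November 2032 and 17 April 2033, so daylight saving is in effect and Yalkir Administrative Region is at UTC+00:30.
06:00 Yalkir Administrative Region − 0h30m = 05:30 UTC.
1 March 2033 is a Tuesday, so the first Sunday is March 6.
1 October 2033 is a Saturday, so Mondays fall on 3, 10, 17, 24, 31; the last is October 31.
At the standard offset (UTC+02:00), 05:30 UTC + 2h = 07:30 Dorell Prefecture standard time.
The standard-time date in Dorell Prefecture, March 1, 2033, does not fall between 6 March and 31 October, so daylight saving is not in effect and Dorell Prefecture is at UTC+02:00.
05:30 UTC + 2h = 07:30 Dorell Prefecture.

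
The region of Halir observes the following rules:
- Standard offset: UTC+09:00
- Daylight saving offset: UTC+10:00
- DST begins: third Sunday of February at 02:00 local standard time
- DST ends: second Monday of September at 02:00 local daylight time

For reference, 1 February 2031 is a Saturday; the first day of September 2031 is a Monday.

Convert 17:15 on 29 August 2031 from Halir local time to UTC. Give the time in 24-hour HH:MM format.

07:15

1 February 2031 is a Saturday, so the first Sunday is February 2 and the third is February 16.
1 September 2031 is a Monday, so the first Monday is September 1 and the second is September 8.
29 August 2031 falls between 16 February and 8 September, so daylight saving is in effect and Halir is at UTC+10:00.
17:15 local − 10h = 07:15 UTC.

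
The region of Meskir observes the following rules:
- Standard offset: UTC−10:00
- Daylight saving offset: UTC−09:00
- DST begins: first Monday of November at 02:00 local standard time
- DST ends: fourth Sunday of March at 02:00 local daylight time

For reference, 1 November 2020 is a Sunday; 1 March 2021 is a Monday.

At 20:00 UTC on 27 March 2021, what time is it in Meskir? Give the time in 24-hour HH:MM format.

11:00

1 November 2020 is a Sunday, so the first Monday is November 2.
1 March 2021 is a Monday, so the first Sunday is March 7 and the fourth is March 28.
At the standard offset (UTC−10:00), 20:00 UTC − 10h = 10:00 Meskir standard time.
Daylight saving runs 2 November 2020 – 28 March 2021; the standard-time date in Meskir, 27 March 2021, is inside that window, so Meskir is at UTC−09:00.
20:00 UTC − 9h = 11:00 local.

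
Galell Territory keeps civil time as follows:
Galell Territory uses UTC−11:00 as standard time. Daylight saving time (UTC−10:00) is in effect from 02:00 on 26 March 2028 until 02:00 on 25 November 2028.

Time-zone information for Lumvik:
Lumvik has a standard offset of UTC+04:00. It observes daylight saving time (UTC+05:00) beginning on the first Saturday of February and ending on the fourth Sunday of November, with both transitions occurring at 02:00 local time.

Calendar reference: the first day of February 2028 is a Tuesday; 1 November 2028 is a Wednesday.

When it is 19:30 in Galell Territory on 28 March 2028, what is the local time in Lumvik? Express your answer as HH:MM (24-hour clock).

10:30

28 March 2028 falls between 26 March and 25 November, so daylight saving is in effect and Galell Territory is at UTC−10:00.
19:30 Galell Territory + 10h = 05:30 UTC (rolling into the next day, 29 March 2028).
1 February 2028 is a Tuesday, so the first Saturday is February 5.
1 November 2028 is a Wednesday, so the first Sunday is November 5 and the fourth is November 26.
At the standard offset (UTC+04:00), 05:30 UTC + 4h = 09:30 Lumvik standard time.
The standard-time date in Lumvik, 29 March 2028, falls between 5 February and 26 November, so daylight saving is in effect and Lumvik is at UTC+05:00.
05:30 UTC + 5h = 10:30 Lumvik.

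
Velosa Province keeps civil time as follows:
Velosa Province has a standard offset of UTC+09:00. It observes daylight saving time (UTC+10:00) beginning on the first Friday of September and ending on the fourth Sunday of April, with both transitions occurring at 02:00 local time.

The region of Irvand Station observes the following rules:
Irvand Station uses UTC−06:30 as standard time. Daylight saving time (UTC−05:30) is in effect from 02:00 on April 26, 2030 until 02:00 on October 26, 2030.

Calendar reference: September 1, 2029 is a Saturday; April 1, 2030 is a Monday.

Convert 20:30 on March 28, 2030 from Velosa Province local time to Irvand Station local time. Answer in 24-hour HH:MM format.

1 September 2029 is a Saturday, so the first Friday is September 7.
1 April 2030 is a Monday, so the first Sunday is April 7 and the fourth is April 28.
March 28, 2030 falls between 7 September 2029 and 28 April 2030, so daylight saving is in effect and Velosa Province is at UTC+10:00.
20:30 Velosa Province − 10h = 10:30 UTC.
At the standard offset (UTC−06:30), 10:30 UTC − 6h30m = 04:00 Irvand Station standard time.
Daylight saving runs 26 April – 26 October; the standard-time date in Irvand Station, March 28, 2030, is outside that window, so Irvand Station is on standard time at UTC−06:30.
10:30 UTC − 6h30m = 04:00 Irvand Station.

04:00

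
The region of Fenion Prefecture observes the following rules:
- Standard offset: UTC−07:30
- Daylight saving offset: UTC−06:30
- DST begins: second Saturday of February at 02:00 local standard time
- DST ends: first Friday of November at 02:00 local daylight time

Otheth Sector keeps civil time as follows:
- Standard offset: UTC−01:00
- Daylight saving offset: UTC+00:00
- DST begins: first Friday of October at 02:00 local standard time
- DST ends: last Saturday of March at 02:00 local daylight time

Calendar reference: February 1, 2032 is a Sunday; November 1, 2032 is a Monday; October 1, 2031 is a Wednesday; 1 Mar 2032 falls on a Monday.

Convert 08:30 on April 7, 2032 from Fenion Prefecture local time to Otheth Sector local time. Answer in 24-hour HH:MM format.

14:00

1 February 2032 is a Sunday, so the first Saturday is February 7 and the second is February 14.
1 November 2032 is a Monday, so the first Friday is November 5.
April 7, 2032 falls between 14 February and 5 November, so daylight saving is in effect and Fenion Prefecture is at UTC−06:30.
08:30 Fenion Prefecture + 6h30m = 15:00 UTC.
1 October 2031 is a Wednesday, so the first Friday is October 3.
1 March 2032 is a Monday, so Saturdays fall on 6, 13, 20, 27; the last is March 27.
At the standard offset (UTC−01:00), 15:00 UTC − 1h = 14:00 Otheth Sector standard time.
The standard-time date in Otheth Sector, April 7, 2032, is outside the daylight-saving period (3 October 2031 – 27 March 2032), so Otheth Sector is on standard time, UTC−01:00.
15:00 UTC − 1h = 14:00 Otheth Sector.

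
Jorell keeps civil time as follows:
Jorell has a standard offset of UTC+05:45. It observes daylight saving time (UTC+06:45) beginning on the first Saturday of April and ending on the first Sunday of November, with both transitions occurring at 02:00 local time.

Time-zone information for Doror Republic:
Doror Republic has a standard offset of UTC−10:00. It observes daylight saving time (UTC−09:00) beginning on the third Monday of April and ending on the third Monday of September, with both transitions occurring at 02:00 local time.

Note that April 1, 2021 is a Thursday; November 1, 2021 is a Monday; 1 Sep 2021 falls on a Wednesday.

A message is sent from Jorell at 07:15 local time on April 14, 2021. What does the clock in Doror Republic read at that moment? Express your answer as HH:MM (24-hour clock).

1 April 2021 is a Thursday, so the first Saturday is April 3.
1 November 2021 is a Monday, so the first Sunday is November 7.
Daylight saving runs 3 April – 7 November; April 14, 2021 is inside that window, so Jorell is at UTC+06:45.
07:15 Jorell − 6h45m = 00:30 UTC.
1 April 2021 is a Thursday, so the first Monday is April 5 and the third is April 19.
1 September 2021 is a Wednesday, so the first Monday is September 6 and the third is September 20.
At the standard offset (UTC−10:00), 00:30 UTC − 10h = 14:30 Doror Republic standard time (rolling into the previous day, 13 April 2021).
The standard-time date in Doror Republic, April 13, 2021, is outside the daylight-saving period (19 April – 20 September), so Doror Republic is on standard time, UTC−10:00.
00:30 UTC − 10h = 14:30 Doror Republic (rolling into the previous day, 13 April 2021).

14:30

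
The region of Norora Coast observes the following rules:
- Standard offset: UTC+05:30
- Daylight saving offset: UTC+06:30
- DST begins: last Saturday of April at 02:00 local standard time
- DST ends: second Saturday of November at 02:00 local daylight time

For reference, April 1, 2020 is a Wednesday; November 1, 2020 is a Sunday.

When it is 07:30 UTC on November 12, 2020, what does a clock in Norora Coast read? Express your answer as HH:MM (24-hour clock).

1 April 2020 is a Wednesday, so Saturdays fall on 4, 11, 18, 25; the last is April 25.
1 November 2020 is a Sunday, so the first Saturday is November 7 and the second is November 14.
At the standard offset (UTC+05:30), 07:30 UTC + 5h30m = 13:00 Norora Coast standard time.
The standard-time date in Norora Coast, November 12, 2020, falls between 25 April and 14 November, so daylight saving is in effect and Norora Coast is at UTC+06:30.
07:30 UTC + 6h30m = 14:00 local.

14:00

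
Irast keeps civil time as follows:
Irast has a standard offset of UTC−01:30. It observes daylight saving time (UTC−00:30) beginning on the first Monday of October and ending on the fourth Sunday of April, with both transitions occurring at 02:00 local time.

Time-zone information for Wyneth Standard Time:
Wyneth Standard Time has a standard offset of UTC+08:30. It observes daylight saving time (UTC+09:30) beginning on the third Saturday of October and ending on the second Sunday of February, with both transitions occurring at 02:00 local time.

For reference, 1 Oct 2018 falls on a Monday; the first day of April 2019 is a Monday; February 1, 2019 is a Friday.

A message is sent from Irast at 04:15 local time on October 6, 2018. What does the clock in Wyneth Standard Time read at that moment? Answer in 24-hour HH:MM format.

1 October 2018 is a Monday, so the first Monday is October 1.
1 April 2019 is a Monday, so the first Sunday is April 7 and the fourth is April 28.
Daylight saving runs 1 October 2018 – 28 April 2019; October 6, 2018 is inside that window, so Irast is at UTC−00:30.
04:15 Irast + 0h30m = 04:45 UTC.
1 October 2018 is a Monday, so the first Saturday is October 6 and the third is October 20.
1 February 2019 is a Friday, so the first Sunday is February 3 and the second is February 10.
At the standard offset (UTC+08:30), 04:45 UTC + 8h30m = 13:15 Wyneth Standard Time standard time.
Daylight saving runs 20 October 2018 – 10 February 2019; the standard-time date in Wyneth Standard Time, October 6, 2018, is outside that window, so Wyneth Standard Time is on standard time at UTC+08:30.
04:45 UTC + 8h30m = 13:15 Wyneth Standard Time.

13:15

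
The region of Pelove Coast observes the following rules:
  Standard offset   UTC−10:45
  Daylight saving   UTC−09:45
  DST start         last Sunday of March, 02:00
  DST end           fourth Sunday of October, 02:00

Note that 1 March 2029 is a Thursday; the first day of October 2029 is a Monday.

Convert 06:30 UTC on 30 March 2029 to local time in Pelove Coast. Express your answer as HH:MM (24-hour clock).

20:45

1 March 2029 is a Thursday, so Sundays fall on 4, 11, 18, 25; the last is March 25.
1 October 2029 is a Monday, so the first Sunday is October 7 and the fourth is October 28.
At the standard offset (UTC−10:45), 06:30 UTC − 10h45m = 19:45 Pelove Coast standard time (rolling into the previous day, 29 March 2029).
The standard-time date in Pelove Coast, 29 March 2029, falls between 25 March and 28 October, so daylight saving is in effect and Pelove Coast is at UTC−09:45.
06:30 UTC − 9h45m = 20:45 local (rolling into the previous day, 29 March 2029).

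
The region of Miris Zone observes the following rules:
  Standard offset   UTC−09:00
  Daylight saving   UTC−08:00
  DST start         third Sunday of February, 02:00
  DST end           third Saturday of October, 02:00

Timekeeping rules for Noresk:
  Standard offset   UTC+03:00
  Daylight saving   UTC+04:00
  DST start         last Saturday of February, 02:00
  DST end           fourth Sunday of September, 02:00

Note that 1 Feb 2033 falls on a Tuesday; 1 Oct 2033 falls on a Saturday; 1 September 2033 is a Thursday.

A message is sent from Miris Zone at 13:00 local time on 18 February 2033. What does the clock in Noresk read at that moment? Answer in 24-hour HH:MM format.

1 February 2033 is a Tuesday, so the first Sunday is February 6 and the third is February 20.
1 October 2033 is a Saturday, so the first Saturday is October 1 and the third is October 15.
Daylight saving runs 20 February – 15 October; 18 February 2033 is outside that window, so Miris Zone is on standard time at UTC−09:00.
13:00 Miris Zone + 9h = 22:00 UTC.
1 February 2033 is a Tuesday, so Saturdays fall on 5, 12, 19, 26; the last is February 26.
1 September 2033 is a Thursday, so the first Sunday is September 4 and the fourth is September 25.
At the standard offset (UTC+03:00), 22:00 UTC + 3h = 01:00 Noresk standard time (rolling into the next day, 19 February 2033).
The standard-time date in Noresk, 19 February 2033, does not fall between 26 February and 25 September, so daylight saving is not in effect and Noresk is at UTC+03:00.
22:00 UTC + 3h = 01:00 Noresk (rolling into the next day, 19 February 2033).

01:00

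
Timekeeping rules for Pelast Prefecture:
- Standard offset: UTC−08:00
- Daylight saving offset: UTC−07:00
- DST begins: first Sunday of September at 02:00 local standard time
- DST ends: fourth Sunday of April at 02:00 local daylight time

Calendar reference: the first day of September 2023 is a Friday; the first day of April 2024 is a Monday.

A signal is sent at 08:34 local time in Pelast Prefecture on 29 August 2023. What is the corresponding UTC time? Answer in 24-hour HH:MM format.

16:34

1 September 2023 is a Friday, so the first Sunday is September 3.
1 April 2024 is a Monday, so the first Sunday is April 7 and the fourth is April 28.
29 August 2023 is outside the daylight-saving period (3 September 2023 – 28 April 2024), so Pelast Prefecture is on standard time, UTC−08:00.
08:34 local + 8h = 16:34 UTC.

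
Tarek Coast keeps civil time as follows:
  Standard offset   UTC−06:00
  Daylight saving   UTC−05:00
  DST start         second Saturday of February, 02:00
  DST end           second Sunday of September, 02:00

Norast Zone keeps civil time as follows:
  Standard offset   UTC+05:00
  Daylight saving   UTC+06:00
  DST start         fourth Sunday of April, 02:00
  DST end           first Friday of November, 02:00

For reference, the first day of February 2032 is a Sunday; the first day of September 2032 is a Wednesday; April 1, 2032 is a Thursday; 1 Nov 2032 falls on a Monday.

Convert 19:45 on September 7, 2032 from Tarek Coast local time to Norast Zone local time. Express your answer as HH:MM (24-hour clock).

1 February 2032 is a Sunday, so the first Saturday is February 7 and the second is February 14.
1 September 2032 is a Wednesday, so the first Sunday is September 5 and the second is September 12.
September 7, 2032 lies within the daylight-saving period (14 February – 12 September), so Tarek Coast is on daylight time, UTC−05:00.
19:45 Tarek Coast + 5h = 00:45 UTC (rolling into the next day, 8 September 2032).
1 April 2032 is a Thursday, so the first Sunday is April 4 and the fourth is April 25.
1 November 2032 is a Monday, so the first Friday is November 5.
At the standard offset (UTC+05:00), 00:45 UTC + 5h = 05:45 Norast Zone standard time.
The standard-time date in Norast Zone, September 8, 2032, lies within the daylight-saving period (25 April – 5 November), so Norast Zone is on daylight time, UTC+06:00.
00:45 UTC + 6h = 06:45 Norast Zone.

06:45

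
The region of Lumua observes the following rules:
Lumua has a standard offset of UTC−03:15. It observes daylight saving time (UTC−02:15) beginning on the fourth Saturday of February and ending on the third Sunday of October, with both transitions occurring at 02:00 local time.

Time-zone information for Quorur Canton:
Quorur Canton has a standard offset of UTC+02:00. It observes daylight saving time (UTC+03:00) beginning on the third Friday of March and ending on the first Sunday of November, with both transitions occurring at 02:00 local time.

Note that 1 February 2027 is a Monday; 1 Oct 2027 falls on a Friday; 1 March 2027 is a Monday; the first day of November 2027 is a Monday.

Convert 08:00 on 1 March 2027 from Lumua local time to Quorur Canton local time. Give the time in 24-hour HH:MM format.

12:15

1 February 2027 is a Monday, so the first Saturday is February 6 and the fourth is February 27.
1 October 2027 is a Friday, so the first Sunday is October 3 and the third is October 17.
Daylight saving runs 27 February – 17 October; 1 March 2027 is inside that window, so Lumua is at UTC−02:15.
08:00 Lumua + 2h15m = 10:15 UTC.
1 March 2027 is a Monday, so the first Friday is March 5 and the third is March 19.
1 November 2027 is a Monday, so the first Sunday is November 7.
At the standard offset (UTC+02:00), 10:15 UTC + 2h = 12:15 Quorur Canton standard time.
The standard-time date in Quorur Canton, 1 March 2027, is outside the daylight-saving period (19 March – 7 November), so Quorur Canton is on standard time, UTC+02:00.
10:15 UTC + 2h = 12:15 Quorur Canton.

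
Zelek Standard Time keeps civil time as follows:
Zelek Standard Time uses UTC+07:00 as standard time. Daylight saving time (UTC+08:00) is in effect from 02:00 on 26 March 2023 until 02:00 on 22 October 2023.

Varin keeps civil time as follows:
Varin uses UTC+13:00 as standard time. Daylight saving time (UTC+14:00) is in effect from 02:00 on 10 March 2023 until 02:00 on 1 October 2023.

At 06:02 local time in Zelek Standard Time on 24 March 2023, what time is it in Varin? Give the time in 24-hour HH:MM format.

24 March 2023 is outside the daylight-saving period (26 March – 22 October), so Zelek Standard Time is on standard time, UTC+07:00.
06:02 Zelek Standard Time − 7h = 23:02 UTC (rolling into the previous day, 23 March 2023).
At the standard offset (UTC+13:00), 23:02 UTC + 13h = 12:02 Varin standard time (rolling into the next day, 24 March 2023).
Daylight saving runs 10 March – 1 October; the standard-time date in Varin, 24 March 2023, is inside that window, so Varin is at UTC+14:00.
23:02 UTC + 14h = 13:02 Varin (rolling into the next day, 24 March 2023).

13:02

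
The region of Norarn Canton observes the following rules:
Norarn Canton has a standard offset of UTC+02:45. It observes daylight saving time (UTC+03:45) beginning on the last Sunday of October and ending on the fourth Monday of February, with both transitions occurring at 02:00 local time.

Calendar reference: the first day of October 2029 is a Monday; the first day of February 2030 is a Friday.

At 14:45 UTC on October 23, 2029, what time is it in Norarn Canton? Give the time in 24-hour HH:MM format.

17:30

1 October 2029 is a Monday, so Sundays fall on 7, 14, 21, 28; the last is October 28.
1 February 2030 is a Friday, so the first Monday is February 4 and the fourth is February 25.
At the standard offset (UTC+02:45), 14:45 UTC + 2h45m = 17:30 Norarn Canton standard time.
Daylight saving runs 28 October 2029 – 25 February 2030; the standard-time date in Norarn Canton, October 23, 2029, is outside that window, so Norarn Canton is on standard time at UTC+02:45.
14:45 UTC + 2h45m = 17:30 local.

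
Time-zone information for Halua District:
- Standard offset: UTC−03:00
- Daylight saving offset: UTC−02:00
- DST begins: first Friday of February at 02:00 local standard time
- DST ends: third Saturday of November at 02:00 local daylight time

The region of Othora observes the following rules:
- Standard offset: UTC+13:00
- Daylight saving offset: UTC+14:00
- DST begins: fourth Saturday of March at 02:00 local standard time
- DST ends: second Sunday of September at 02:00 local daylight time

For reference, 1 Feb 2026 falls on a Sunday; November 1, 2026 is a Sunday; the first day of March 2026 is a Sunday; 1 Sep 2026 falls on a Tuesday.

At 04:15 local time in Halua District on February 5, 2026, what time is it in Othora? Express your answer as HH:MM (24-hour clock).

1 February 2026 is a Sunday, so the first Friday is February 6.
1 November 2026 is a Sunday, so the first Saturday is November 7 and the third is November 21.
February 5, 2026 does not fall between 6 February and 21 November, so daylight saving is not in effect and Halua District is at UTC−03:00.
04:15 Halua District + 3h = 07:15 UTC.
1 March 2026 is a Sunday, so the first Saturday is March 7 and the fourth is March 28.
1 September 2026 is a Tuesday, so the first Sunday is September 6 and the second is September 13.
At the standard offset (UTC+13:00), 07:15 UTC + 13h = 20:15 Othora standard time.
The standard-time date in Othora, February 5, 2026, does not fall between 28 March and 13 September, so daylight saving is not in effect and Othora is at UTC+13:00.
07:15 UTC + 13h = 20:15 Othora.

20:15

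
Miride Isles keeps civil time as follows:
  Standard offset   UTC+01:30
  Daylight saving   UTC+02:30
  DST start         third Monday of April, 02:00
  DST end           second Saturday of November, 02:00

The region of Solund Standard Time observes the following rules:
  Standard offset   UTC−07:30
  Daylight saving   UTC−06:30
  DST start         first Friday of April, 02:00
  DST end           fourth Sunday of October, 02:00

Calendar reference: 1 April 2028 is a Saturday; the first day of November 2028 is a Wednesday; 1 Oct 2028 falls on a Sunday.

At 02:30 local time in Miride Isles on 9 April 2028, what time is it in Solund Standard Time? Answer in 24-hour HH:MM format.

1 April 2028 is a Saturday, so the first Monday is April 3 and the third is April 17.
1 November 2028 is a Wednesday, so the first Saturday is November 4 and the second is November 11.
Daylight saving runs 17 April – 11 November; 9 April 2028 is outside that window, so Miride Isles is on standard time at UTC+01:30.
02:30 Miride Isles − 1h30m = 01:00 UTC.
1 April 2028 is a Saturday, so the first Friday is April 7.
1 October 2028 is a Sunday, so the first Sunday is October 1 and the fourth is October 22.
At the standard offset (UTC−07:30), 01:00 UTC − 7h30m = 17:30 Solund Standard Time standard time (rolling into the previous day, 8 April 2028).
Daylight saving runs 7 April – 22 October; the standard-time date in Solund Standard Time, 8 April 2028, is inside that window, so Solund Standard Time is at UTC−06:30.
01:00 UTC − 6h30m = 18:30 Solund Standard Time (rolling into the previous day, 8 April 2028).

18:30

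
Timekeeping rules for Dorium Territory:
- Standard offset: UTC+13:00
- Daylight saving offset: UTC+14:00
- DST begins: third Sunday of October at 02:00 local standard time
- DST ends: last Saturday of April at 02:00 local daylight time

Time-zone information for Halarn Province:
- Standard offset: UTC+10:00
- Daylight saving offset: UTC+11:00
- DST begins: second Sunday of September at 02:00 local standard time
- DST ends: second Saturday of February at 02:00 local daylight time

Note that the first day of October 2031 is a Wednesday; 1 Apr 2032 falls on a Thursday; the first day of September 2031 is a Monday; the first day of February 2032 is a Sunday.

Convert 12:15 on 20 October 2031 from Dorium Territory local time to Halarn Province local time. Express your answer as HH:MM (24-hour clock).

1 October 2031 is a Wednesday, so the first Sunday is October 5 and the third is October 19.
1 April 2032 is a Thursday, so Saturdays fall on 3, 10, 17, 24; the last is April 24.
20 October 2031 lies within the daylight-saving period (19 October 2031 – 24 April 2032), so Dorium Territory is on daylight time, UTC+14:00.
12:15 Dorium Territory − 14h = 22:15 UTC (rolling into the previous day, 19 October 2031).
1 September 2031 is a Monday, so the first Sunday is September 7 and the second is September 14.
1 February 2032 is a Sunday, so the first Saturday is February 7 and the second is February 14.
At the standard offset (UTC+10:00), 22:15 UTC + 10h = 08:15 Halarn Province standard time (rolling into the next day, 20 October 2031).
The standard-time date in Halarn Province, 20 October 2031, lies within the daylight-saving period (14 September 2031 – 14 February 2032), so Halarn Province is on daylight time, UTC+11:00.
22:15 UTC + 11h = 09:15 Halarn Province (rolling into the next day, 20 October 2031).

09:15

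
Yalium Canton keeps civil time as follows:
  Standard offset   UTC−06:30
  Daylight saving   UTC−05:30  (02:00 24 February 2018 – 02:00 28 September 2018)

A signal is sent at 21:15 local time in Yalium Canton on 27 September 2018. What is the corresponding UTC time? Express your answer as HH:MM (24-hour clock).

02:45

27 September 2018 falls between 24 February and 28 September, so daylight saving is in effect and Yalium Canton is at UTC−05:30.
21:15 local + 5h30m = 02:45 UTC (rolling into the next day, 28 September 2018).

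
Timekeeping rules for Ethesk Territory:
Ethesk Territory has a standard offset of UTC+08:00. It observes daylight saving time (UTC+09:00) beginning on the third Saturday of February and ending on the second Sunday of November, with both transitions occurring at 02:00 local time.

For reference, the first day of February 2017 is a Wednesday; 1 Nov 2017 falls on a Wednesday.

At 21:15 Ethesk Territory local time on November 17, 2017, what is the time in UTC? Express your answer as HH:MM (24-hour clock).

1 February 2017 is a Wednesday, so the first Saturday is February 4 and the third is February 18.
1 November 2017 is a Wednesday, so the first Sunday is November 5 and the second is November 12.
November 17, 2017 is outside the daylight-saving period (18 February – 12 November), so Ethesk Territory is on standard time, UTC+08:00.
21:15 local − 8h = 13:15 UTC.

13:15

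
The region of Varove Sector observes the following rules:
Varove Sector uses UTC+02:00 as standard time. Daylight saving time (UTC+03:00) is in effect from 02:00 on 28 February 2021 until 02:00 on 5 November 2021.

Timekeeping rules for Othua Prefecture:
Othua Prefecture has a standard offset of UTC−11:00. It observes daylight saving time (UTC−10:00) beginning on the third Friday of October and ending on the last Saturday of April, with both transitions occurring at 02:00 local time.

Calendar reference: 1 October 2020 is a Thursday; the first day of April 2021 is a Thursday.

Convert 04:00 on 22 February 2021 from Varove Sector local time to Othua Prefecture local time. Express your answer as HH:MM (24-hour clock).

16:00

22 February 2021 does not fall between 28 February and 5 November, so daylight saving is not in effect and Varove Sector is at UTC+02:00.
04:00 Varove Sector − 2h = 02:00 UTC.
1 October 2020 is a Thursday, so the first Friday is October 2 and the third is October 16.
1 April 2021 is a Thursday, so Saturdays fall on 3, 10, 17, 24; the last is April 24.
At the standard offset (UTC−11:00), 02:00 UTC − 11h = 15:00 Othua Prefecture standard time (rolling into the previous day, 21 February 2021).
The standard-time date in Othua Prefecture, 21 February 2021, lies within the daylight-saving period (16 October 2020 – 24 April 2021), so Othua Prefecture is on daylight time, UTC−10:00.
02:00 UTC − 10h = 16:00 Othua Prefecture (rolling into the previous day, 21 February 2021).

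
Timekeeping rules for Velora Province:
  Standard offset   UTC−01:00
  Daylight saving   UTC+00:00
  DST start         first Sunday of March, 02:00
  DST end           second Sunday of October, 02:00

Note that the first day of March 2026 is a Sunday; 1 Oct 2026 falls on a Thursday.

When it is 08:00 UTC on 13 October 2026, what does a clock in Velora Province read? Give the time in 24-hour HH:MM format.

07:00

1 March 2026 is a Sunday, so the first Sunday is March 1.
1 October 2026 is a Thursday, so the first Sunday is October 4 and the second is October 11.
At the standard offset (UTC−01:00), 08:00 UTC − 1h = 07:00 Velora Province standard time.
Daylight saving runs 1 March – 11 October; the standard-time date in Velora Province, 13 October 2026, is outside that window, so Velora Province is on standard time at UTC−01:00.
08:00 UTC − 1h = 07:00 local.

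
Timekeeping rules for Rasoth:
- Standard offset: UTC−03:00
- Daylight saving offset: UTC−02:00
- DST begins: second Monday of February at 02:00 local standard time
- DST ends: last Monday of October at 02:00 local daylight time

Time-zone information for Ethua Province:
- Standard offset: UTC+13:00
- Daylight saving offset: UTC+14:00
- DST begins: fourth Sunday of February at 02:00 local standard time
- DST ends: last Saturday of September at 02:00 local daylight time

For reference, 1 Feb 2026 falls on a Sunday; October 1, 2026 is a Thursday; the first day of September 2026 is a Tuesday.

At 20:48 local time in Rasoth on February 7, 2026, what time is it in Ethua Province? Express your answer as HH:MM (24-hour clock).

12:48

1 February 2026 is a Sunday, so the first Monday is February 2 and the second is February 9.
1 October 2026 is a Thursday, so Mondays fall on 5, 12, 19, 26; the last is October 26.
February 7, 2026 does not fall between 9 February and 26 October, so daylight saving is not in effect and Rasoth is at UTC−03:00.
20:48 Rasoth + 3h = 23:48 UTC.
1 February 2026 is a Sunday, so the first Sunday is February 1 and the fourth is February 22.
1 September 2026 is a Tuesday, so Saturdays fall on 5, 12, 19, 26; the last is September 26.
At the standard offset (UTC+13:00), 23:48 UTC + 13h = 12:48 Ethua Province standard time (rolling into the next day, 8 February 2026).
Daylight saving runs 22 February – 26 September; the standard-time date in Ethua Province, February 8, 2026, is outside that window, so Ethua Province is on standard time at UTC+13:00.
23:48 UTC + 13h = 12:48 Ethua Province (rolling into the next day, 8 February 2026).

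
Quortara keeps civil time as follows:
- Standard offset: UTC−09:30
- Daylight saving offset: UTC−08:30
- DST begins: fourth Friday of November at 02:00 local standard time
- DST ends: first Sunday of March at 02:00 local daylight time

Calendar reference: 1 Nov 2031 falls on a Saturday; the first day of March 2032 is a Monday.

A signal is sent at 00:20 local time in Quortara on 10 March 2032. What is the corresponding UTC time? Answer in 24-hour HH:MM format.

1 November 2031 is a Saturday, so the first Friday is November 7 and the fourth is November 28.
1 March 2032 is a Monday, so the first Sunday is March 7.
Daylight saving runs 28 November 2031 – 7 March 2032; 10 March 2032 is outside that window, so Quortara is on standard time at UTC−09:30.
00:20 local + 9h30m = 09:50 UTC.

09:50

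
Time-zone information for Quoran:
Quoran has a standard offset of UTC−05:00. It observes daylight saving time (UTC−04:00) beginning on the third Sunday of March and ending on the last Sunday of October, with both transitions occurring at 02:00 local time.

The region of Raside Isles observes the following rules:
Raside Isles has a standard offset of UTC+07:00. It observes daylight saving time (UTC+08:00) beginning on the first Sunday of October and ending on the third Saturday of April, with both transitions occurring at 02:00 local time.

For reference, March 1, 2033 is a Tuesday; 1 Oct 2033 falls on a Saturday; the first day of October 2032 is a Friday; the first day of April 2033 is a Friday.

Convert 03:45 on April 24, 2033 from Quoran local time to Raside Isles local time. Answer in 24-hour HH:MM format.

14:45

1 March 2033 is a Tuesday, so the first Sunday is March 6 and the third is March 20.
1 October 2033 is a Saturday, so Sundays fall on 2, 9, 16, 23, 30; the last is October 30.
April 24, 2033 lies within the daylight-saving period (20 March – 30 October), so Quoran is on daylight time, UTC−04:00.
03:45 Quoran + 4h = 07:45 UTC.
1 October 2032 is a Friday, so the first Sunday is October 3.
1 April 2033 is a Friday, so the first Saturday is April 2 and the third is April 16.
At the standard offset (UTC+07:00), 07:45 UTC + 7h = 14:45 Raside Isles standard time.
Daylight saving runs 3 October 2032 – 16 April 2033; the standard-time date in Raside Isles, April 24, 2033, is outside that window, so Raside Isles is on standard time at UTC+07:00.
07:45 UTC + 7h = 14:45 Raside Isles.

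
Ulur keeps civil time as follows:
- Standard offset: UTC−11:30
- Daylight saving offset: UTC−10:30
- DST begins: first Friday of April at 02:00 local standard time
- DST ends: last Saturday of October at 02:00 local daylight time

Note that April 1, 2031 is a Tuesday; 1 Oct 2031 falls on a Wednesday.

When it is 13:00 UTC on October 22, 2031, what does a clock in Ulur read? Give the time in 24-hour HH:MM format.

02:30

1 April 2031 is a Tuesday, so the first Friday is April 4.
1 October 2031 is a Wednesday, so Saturdays fall on 4, 11, 18, 25; the last is October 25.
At the standard offset (UTC−11:30), 13:00 UTC − 11h30m = 01:30 Ulur standard time.
The standard-time date in Ulur, October 22, 2031, lies within the daylight-saving period (4 April – 25 October), so Ulur is on daylight time, UTC−10:30.
13:00 UTC − 10h30m = 02:30 local.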